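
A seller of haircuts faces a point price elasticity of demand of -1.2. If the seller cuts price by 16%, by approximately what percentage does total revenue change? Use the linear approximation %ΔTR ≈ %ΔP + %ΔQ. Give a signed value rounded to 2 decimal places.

+3.20%

%ΔQ ≈ Ed × %ΔP = (-1.2) × (-16%) = +19.2000%
%ΔTR ≈ %ΔP + %ΔQ = (-16%) + (+19.2000%) = +3.2000%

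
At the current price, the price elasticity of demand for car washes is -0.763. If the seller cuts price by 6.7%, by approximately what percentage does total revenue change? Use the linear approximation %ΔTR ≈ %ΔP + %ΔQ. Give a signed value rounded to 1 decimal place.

-1.6%

%ΔQ ≈ Ed × %ΔP = (-0.763) × (-6.7%) = +5.1121%
%ΔTR ≈ %ΔP + %ΔQ = (-6.7%) + (+5.1121%) = -1.5879%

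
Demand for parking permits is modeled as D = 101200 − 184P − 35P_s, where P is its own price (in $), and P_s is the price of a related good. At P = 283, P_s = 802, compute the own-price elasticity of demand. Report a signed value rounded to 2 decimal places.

-2.47

At the given values, D = 101200 − 184(283) − 35(802) = 21058.
∂D/∂P = −184.
E = (-184) × (283/21058) = -2.4727…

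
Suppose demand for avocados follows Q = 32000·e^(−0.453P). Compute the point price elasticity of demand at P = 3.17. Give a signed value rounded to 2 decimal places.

-1.44

dQ/dP = −0.453·Q = -3448.24. At P = 3.17, Q = 7612.
Ed = (dQ/dP)·(P/Q) = (-3448.24) × (3.17/7612) = -1.4360…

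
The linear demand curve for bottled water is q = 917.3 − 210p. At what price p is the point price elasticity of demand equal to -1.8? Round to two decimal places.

2.81

Ed = −210p/(917.3 − 210p). Set this equal to -1.8:
210p = 1.8·(917.3 − 210p) ⇒ 210p(1 + 1.8) = 1.8·917.3
p = 1.8·917.3 / (210·2.8) = 2.8080…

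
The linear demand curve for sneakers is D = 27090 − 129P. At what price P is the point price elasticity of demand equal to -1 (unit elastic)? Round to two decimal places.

Ed = −129P/(27090 − 129P). Set this equal to -1:
129P = 1·(27090 − 129P) ⇒ 129P(1 + 1) = 1·27090
P = 1·27090 / (129·2) = 105

105.00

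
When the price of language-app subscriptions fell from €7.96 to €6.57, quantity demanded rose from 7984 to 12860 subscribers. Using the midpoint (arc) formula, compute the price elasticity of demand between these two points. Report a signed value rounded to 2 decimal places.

%ΔQ = (12860 − 7984) / [(7984 + 12860)/2] = 4876/10422 = 0.467856…
%ΔP = (6.57 − 7.96) / [(7.96 + 6.57)/2] = -1.39/7.265 = -0.191328…
Arc Ed = %ΔQ / %ΔP = (4876/10422) / (-1.39/7.265) = -2.4453…

-2.45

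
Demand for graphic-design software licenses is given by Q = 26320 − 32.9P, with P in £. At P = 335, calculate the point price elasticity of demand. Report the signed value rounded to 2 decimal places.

-0.72

dQ/dP = −32.9. At P = 335, Q = 26320 − 32.9(335) = 15298.5.
Ed = (dQ/dP)·(P/Q) = −32.9 × (335/15298.5) = -0.7204…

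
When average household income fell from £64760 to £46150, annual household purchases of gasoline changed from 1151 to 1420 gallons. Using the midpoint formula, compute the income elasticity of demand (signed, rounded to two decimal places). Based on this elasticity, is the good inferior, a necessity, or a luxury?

-0.62; inferior

%ΔQ = (1420 − 1151)/[( 1151 + 1420)/2] = 269/1285.5 = 0.209257…
%ΔIncome = (46150 − 64760)/[( 64760 + 46150)/2] = -18610/55455 = -0.335587…
E_income = (269/1285.5) / (-18610/55455) = -0.6235…
E_income < 0 ⇒ inferior good.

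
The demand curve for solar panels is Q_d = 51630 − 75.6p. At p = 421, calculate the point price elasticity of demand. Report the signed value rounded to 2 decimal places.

-1.61

dQ_d/dp = −75.6. At p = 421, Q_d = 51630 − 75.6(421) = 19802.4.
Ed = (dQ_d/dp)·(p/Q_d) = −75.6 × (421/19802.4) = -1.6072…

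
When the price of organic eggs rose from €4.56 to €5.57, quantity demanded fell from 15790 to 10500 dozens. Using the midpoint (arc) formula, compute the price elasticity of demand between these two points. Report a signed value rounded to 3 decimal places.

%ΔQ = (10500 − 15790) / [(15790 + 10500)/2] = -5290/13145 = -0.402434…
%ΔP = (5.57 − 4.56) / [(4.56 + 5.57)/2] = 1.01/5.065 = 0.199407…
Arc Ed = %ΔQ / %ΔP = (-5290/13145) / (1.01/5.065) = -2.01814…

-2.018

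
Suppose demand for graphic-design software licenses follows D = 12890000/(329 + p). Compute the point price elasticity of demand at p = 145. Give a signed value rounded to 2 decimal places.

dD/dp = −12890000/(329 + p)² = -57.3715. At p = 145, D = 27194.1.
Ed = (dD/dp)·(p/D) = (-57.3715) × (145/27194.1) = -0.3059…

-0.31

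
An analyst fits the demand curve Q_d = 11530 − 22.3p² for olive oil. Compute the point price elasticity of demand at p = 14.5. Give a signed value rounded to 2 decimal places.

dQ_d/dp = −2·22.3·p = -646.7. At p = 14.5, Q_d = 6841.425.
Ed = (dQ_d/dp)·(p/Q_d) = (-646.7) × (14.5/6841.425) = -1.3706…

-1.37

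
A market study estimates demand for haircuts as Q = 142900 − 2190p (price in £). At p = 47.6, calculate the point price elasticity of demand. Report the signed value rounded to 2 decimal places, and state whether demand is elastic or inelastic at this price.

dQ/dp = −2190. At p = 47.6, Q = 142900 − 2190(47.6) = 38656.
Ed = (dQ/dp)·(p/Q) = −2190 × (47.6/38656) = -2.6967…
|Ed| = 2.70 > 1, so demand is elastic.

-2.70; elastic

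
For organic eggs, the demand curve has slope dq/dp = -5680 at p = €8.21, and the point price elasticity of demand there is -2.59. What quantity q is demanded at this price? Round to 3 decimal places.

18004.942

Ed = (dq/dp)·(p/q) ⇒ q = (dq/dp)·p/Ed = (-5680)·8.21/(-2.59) = 18004.94208…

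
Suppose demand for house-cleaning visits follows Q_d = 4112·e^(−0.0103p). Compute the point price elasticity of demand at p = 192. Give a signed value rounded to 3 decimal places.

dQ_d/dp = −0.0103·Q_d = -5.86178. At p = 192, Q_d = 569.105.
Ed = (dQ_d/dp)·(p/Q_d) = (-5.86178) × (192/569.105) = -1.9776

-1.978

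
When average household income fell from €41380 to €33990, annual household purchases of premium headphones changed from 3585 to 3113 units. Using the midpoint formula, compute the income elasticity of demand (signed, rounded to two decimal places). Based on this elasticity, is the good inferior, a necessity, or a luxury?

0.72; necessity

%ΔQ = (3113 − 3585)/[( 3585 + 3113)/2] = -472/3349 = -0.140937…
%ΔIncome = (33990 − 41380)/[( 41380 + 33990)/2] = -7390/37685 = -0.196099…
E_income = (-472/3349) / (-7390/37685) = 0.7187…
0 < E_income < 1 ⇒ normal good, necessity.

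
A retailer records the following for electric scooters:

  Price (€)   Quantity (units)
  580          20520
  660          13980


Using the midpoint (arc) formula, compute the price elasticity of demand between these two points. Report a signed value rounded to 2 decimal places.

%ΔQ = (13980 − 20520) / [(20520 + 13980)/2] = -6540/17250 = -0.379130…
%ΔP = (660 − 580) / [(580 + 660)/2] = 80/620 = 0.129032…
Arc Ed = %ΔQ / %ΔP = (-6540/17250) / (80/620) = -2.9382…

-2.94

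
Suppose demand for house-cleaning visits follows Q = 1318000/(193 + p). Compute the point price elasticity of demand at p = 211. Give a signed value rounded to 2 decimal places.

-0.52

dQ/dp = −1318000/(193 + p)² = -8.07519. At p = 211, Q = 3262.38.
Ed = (dQ/dp)·(p/Q) = (-8.07519) × (211/3262.38) = -0.5222…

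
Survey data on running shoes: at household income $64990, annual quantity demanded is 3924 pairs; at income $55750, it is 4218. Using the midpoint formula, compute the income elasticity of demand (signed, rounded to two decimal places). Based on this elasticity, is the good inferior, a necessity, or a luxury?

%ΔQ = (4218 − 3924)/[( 3924 + 4218)/2] = 294/4071 = 0.072218…
%ΔIncome = (55750 − 64990)/[( 64990 + 55750)/2] = -9240/60370 = -0.153056…
E_income = (294/4071) / (-9240/60370) = -0.4718…
E_income < 0 ⇒ inferior good.

-0.47; inferior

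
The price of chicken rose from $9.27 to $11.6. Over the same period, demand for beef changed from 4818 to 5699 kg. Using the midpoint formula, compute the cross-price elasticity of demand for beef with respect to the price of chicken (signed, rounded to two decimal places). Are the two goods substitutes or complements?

0.75; substitutes

%ΔQ_{beef} = (5699 − 4818)/avg = 881/5258.5 = 0.167538…
%ΔP_{chicken} = (11.6 − 9.27)/avg = 2.33/10.435 = 0.223287…
E_cross = (881/5258.5) / (2.33/10.435) = 0.7503…
E_cross > 0 ⇒ the goods are substitutes.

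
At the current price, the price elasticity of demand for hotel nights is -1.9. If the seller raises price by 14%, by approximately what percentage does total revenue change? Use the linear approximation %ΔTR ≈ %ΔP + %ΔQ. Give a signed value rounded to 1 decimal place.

%ΔQ ≈ Ed × %ΔP = (-1.9) × (+14%) = -26.6000%
%ΔTR ≈ %ΔP + %ΔQ = (+14%) + (-26.6000%) = -12.6000%

-12.6%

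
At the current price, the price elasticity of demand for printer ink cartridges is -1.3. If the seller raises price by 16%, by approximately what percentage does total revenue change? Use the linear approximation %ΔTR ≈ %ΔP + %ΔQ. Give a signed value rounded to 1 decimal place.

%ΔQ ≈ Ed × %ΔP = (-1.3) × (+16%) = -20.8000%
%ΔTR ≈ %ΔP + %ΔQ = (+16%) + (-20.8000%) = -4.8000%

-4.8%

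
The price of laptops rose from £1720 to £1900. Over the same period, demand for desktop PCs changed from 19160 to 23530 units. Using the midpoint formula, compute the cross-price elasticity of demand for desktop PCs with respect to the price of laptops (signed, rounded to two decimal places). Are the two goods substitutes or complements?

2.06; substitutes

%ΔQ_{desktop PCs} = (23530 − 19160)/avg = 4370/21345 = 0.204731…
%ΔP_{laptops} = (1900 − 1720)/avg = 180/1810 = 0.099447…
E_cross = (4370/21345) / (180/1810) = 2.0586…
E_cross > 0 ⇒ the goods are substitutes.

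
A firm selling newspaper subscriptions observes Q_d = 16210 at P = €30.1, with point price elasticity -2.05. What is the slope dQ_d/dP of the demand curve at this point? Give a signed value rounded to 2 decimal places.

-1104.00

Ed = (dQ_d/dP)·(P/Q_d) ⇒ dQ_d/dP = Ed·Q_d/P = (-2.05)·16210/30.1 = -1104.0033…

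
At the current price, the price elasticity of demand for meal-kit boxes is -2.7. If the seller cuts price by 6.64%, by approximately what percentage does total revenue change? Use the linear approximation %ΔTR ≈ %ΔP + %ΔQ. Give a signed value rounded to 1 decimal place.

+11.3%

%ΔQ ≈ Ed × %ΔP = (-2.7) × (-6.64%) = +17.9280%
%ΔTR ≈ %ΔP + %ΔQ = (-6.64%) + (+17.9280%) = +11.2880%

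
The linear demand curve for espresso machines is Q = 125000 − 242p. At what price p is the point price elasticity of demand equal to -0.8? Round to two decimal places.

229.57

Ed = −242p/(125000 − 242p). Set this equal to -0.8:
242p = 0.8·(125000 − 242p) ⇒ 242p(1 + 0.8) = 0.8·125000
p = 0.8·125000 / (242·1.8) = 229.5684…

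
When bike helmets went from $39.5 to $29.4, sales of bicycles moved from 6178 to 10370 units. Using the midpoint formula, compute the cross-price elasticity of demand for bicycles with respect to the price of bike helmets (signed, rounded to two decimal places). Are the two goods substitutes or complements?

-1.73; complements

%ΔQ_{bicycles} = (10370 − 6178)/avg = 4192/8274 = 0.506647…
%ΔP_{bike helmets} = (29.4 − 39.5)/avg = -10.1/34.45 = -0.293178…
E_cross = (4192/8274) / (-10.1/34.45) = -1.7281…
E_cross < 0 ⇒ the goods are complements.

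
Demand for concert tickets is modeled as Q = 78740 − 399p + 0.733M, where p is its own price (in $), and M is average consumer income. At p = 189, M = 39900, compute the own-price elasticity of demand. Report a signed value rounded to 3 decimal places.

At the given values, Q = 78740 − 399(189) + 0.733(39900) = 32575.7.
∂Q/∂p = −399.
E = (-399) × (189/32575.7) = -2.31494…

-2.315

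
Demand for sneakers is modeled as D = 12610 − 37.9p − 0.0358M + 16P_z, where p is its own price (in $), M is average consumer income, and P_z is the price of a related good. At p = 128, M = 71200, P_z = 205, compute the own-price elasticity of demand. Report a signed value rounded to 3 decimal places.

-0.571

At the given values, D = 12610 − 37.9(128) − 0.0358(71200) + 16(205) = 8489.84.
∂D/∂p = −37.9.
E = (-37.9) × (128/8489.84) = -0.57141…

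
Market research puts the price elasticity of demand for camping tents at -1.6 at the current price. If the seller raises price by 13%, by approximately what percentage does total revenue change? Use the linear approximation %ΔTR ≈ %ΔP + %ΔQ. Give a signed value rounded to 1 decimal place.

%ΔQ ≈ Ed × %ΔP = (-1.6) × (+13%) = -20.8000%
%ΔTR ≈ %ΔP + %ΔQ = (+13%) + (-20.8000%) = -7.8000%

-7.8%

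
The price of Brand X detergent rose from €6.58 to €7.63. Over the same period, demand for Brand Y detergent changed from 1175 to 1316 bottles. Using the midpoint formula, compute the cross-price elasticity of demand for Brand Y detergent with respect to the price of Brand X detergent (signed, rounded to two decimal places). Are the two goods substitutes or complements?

0.77; substitutes

%ΔQ_{Brand Y detergent} = (1316 − 1175)/avg = 141/1245.5 = 0.113207…
%ΔP_{Brand X detergent} = (7.63 − 6.58)/avg = 1.05/7.105 = 0.147783…
E_cross = (141/1245.5) / (1.05/7.105) = 0.7660…
E_cross > 0 ⇒ the goods are substitutes.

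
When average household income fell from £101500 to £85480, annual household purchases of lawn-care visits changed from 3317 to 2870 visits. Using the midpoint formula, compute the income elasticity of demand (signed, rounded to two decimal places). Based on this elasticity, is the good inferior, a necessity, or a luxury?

%ΔQ = (2870 − 3317)/[( 3317 + 2870)/2] = -447/3093.5 = -0.144496…
%ΔIncome = (85480 − 101500)/[( 101500 + 85480)/2] = -16020/93490 = -0.171355…
E_income = (-447/3093.5) / (-16020/93490) = 0.8432…
0 < E_income < 1 ⇒ normal good, necessity.

0.84; necessity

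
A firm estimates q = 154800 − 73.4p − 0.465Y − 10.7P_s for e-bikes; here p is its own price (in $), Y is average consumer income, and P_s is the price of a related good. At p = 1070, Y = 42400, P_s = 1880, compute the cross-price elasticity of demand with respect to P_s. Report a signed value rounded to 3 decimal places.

At the given values, q = 154800 − 73.4(1070) − 0.465(42400) − 10.7(1880) = 36430.
∂q/∂P_s = -10.7.
E = (-10.7) × (1880/36430) = -0.55218…

-0.552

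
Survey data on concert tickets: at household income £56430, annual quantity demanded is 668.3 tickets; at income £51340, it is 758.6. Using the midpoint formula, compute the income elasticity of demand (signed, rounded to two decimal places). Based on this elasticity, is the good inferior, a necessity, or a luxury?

%ΔQ = (758.6 − 668.3)/[( 668.3 + 758.6)/2] = 90.3/713.45 = 0.126568…
%ΔIncome = (51340 − 56430)/[( 56430 + 51340)/2] = -5090/53885 = -0.094460…
E_income = (90.3/713.45) / (-5090/53885) = -1.3399…
E_income < 0 ⇒ inferior good.

-1.34; inferior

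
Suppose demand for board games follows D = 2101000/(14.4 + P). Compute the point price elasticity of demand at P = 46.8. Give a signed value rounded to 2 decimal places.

-0.76

dD/dP = −2101000/(14.4 + P)² = -560.949. At P = 46.8, D = 34330.1.
Ed = (dD/dP)·(P/D) = (-560.949) × (46.8/34330.1) = -0.7647…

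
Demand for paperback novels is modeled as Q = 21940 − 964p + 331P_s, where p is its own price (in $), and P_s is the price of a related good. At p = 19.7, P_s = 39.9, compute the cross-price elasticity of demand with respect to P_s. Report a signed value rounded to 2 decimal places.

0.82

At the given values, Q = 21940 − 964(19.7) + 331(39.9) = 16156.1.
∂Q/∂P_s = 331.
E = (331) × (39.9/16156.1) = 0.8174…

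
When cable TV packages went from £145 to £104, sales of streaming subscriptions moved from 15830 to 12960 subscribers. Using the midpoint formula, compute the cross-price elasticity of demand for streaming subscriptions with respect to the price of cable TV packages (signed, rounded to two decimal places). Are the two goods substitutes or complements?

0.61; substitutes

%ΔQ_{streaming subscriptions} = (12960 − 15830)/avg = -2870/14395 = -0.199374…
%ΔP_{cable TV packages} = (104 − 145)/avg = -41/124.5 = -0.329317…
E_cross = (-2870/14395) / (-41/124.5) = 0.6054…
E_cross > 0 ⇒ the goods are substitutes.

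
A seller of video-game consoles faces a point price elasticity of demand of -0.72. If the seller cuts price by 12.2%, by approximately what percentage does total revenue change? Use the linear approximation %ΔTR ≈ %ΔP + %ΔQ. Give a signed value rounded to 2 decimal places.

-3.42%

%ΔQ ≈ Ed × %ΔP = (-0.72) × (-12.2%) = +8.7840%
%ΔTR ≈ %ΔP + %ΔQ = (-12.2%) + (+8.7840%) = -3.4160%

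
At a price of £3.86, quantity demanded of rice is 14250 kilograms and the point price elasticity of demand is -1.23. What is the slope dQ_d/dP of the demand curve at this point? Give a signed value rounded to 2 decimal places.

-4540.80

Ed = (dQ_d/dP)·(P/Q_d) ⇒ dQ_d/dP = Ed·Q_d/P = (-1.23)·14250/3.86 = -4540.8031…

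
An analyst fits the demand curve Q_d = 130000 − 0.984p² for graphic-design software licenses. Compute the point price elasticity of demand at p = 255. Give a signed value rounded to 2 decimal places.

-1.94

dQ_d/dp = −2·0.984·p = -501.84. At p = 255, Q_d = 66015.4.
Ed = (dQ_d/dp)·(p/Q_d) = (-501.84) × (255/66015.4) = -1.9384…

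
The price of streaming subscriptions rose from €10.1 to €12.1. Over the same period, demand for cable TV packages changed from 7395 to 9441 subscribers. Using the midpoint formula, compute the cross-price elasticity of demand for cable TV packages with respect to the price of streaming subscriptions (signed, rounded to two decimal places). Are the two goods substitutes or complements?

1.35; substitutes

%ΔQ_{cable TV packages} = (9441 − 7395)/avg = 2046/8418 = 0.243050…
%ΔP_{streaming subscriptions} = (12.1 − 10.1)/avg = 2/11.1 = 0.180180…
E_cross = (2046/8418) / (2/11.1) = 1.3489…
E_cross > 0 ⇒ the goods are substitutes.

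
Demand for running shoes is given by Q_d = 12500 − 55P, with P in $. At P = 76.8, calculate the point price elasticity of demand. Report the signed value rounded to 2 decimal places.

dQ_d/dP = −55. At P = 76.8, Q_d = 12500 − 55(76.8) = 8276.
Ed = (dQ_d/dP)·(P/Q_d) = −55 × (76.8/8276) = -0.5103…

-0.51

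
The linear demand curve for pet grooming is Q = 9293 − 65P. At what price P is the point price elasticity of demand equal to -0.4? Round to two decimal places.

Ed = −65P/(9293 − 65P). Set this equal to -0.4:
65P = 0.4·(9293 − 65P) ⇒ 65P(1 + 0.4) = 0.4·9293
P = 0.4·9293 / (65·1.4) = 40.8483…

40.85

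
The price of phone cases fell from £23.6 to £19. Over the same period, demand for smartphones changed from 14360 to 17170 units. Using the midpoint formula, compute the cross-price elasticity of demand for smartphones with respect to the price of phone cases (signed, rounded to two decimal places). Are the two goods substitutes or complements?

-0.83; complements

%ΔQ_{smartphones} = (17170 − 14360)/avg = 2810/15765 = 0.178242…
%ΔP_{phone cases} = (19 − 23.6)/avg = -4.6/21.3 = -0.215962…
E_cross = (2810/15765) / (-4.6/21.3) = -0.8253…
E_cross < 0 ⇒ the goods are complements.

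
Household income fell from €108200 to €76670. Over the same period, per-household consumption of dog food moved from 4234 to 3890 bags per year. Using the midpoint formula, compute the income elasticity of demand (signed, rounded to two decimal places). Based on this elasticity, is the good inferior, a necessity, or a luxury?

%ΔQ = (3890 − 4234)/[( 4234 + 3890)/2] = -344/4062 = -0.084687…
%ΔIncome = (76670 − 108200)/[( 108200 + 76670)/2] = -31530/92435 = -0.341104…
E_income = (-344/4062) / (-31530/92435) = 0.2482…
0 < E_income < 1 ⇒ normal good, necessity.

0.25; necessity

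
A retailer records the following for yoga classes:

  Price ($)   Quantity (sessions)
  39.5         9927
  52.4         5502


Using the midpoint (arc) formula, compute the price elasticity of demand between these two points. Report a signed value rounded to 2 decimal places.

%ΔQ = (5502 − 9927) / [(9927 + 5502)/2] = -4425/7714.5 = -0.573595…
%ΔP = (52.4 − 39.5) / [(39.5 + 52.4)/2] = 12.9/45.95 = 0.280739…
Arc Ed = %ΔQ / %ΔP = (-4425/7714.5) / (12.9/45.95) = -2.0431…

-2.04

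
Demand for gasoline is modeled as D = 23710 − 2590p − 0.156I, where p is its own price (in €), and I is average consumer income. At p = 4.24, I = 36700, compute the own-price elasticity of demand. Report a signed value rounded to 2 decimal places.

-1.57

At the given values, D = 23710 − 2590(4.24) − 0.156(36700) = 7003.2.
∂D/∂p = −2590.
E = (-2590) × (4.24/7003.2) = -1.5680…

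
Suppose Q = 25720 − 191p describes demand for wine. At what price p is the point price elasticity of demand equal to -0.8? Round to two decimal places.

Ed = −191p/(25720 − 191p). Set this equal to -0.8:
191p = 0.8·(25720 − 191p) ⇒ 191p(1 + 0.8) = 0.8·25720
p = 0.8·25720 / (191·1.8) = 59.8487…

59.85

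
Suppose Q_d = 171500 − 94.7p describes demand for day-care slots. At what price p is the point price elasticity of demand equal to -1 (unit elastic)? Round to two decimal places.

Ed = −94.7p/(171500 − 94.7p). Set this equal to -1:
94.7p = 1·(171500 − 94.7p) ⇒ 94.7p(1 + 1) = 1·171500
p = 1·171500 / (94.7·2) = 905.4910…

905.49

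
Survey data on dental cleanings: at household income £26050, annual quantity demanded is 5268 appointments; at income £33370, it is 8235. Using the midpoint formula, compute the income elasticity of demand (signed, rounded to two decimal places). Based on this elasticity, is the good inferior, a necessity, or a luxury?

1.78; luxury

%ΔQ = (8235 − 5268)/[( 5268 + 8235)/2] = 2967/6751.5 = 0.439457…
%ΔIncome = (33370 − 26050)/[( 26050 + 33370)/2] = 7320/29710 = 0.246381…
E_income = (2967/6751.5) / (7320/29710) = 1.7836…
E_income > 1 ⇒ normal good, luxury.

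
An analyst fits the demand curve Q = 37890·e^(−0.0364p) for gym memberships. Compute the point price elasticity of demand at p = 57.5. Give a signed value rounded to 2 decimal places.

-2.09

dQ/dp = −0.0364·Q = -170.078. At p = 57.5, Q = 4672.47.
Ed = (dQ/dp)·(p/Q) = (-170.078) × (57.5/4672.47) = -2.093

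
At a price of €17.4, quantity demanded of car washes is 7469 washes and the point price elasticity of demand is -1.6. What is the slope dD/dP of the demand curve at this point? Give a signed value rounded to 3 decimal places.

Ed = (dD/dP)·(P/D) ⇒ dD/dP = Ed·D/P = (-1.6)·7469/17.4 = -686.80459…

-686.805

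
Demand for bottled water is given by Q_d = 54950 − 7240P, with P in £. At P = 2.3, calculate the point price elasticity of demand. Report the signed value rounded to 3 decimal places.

dQ_d/dP = −7240. At P = 2.3, Q_d = 54950 − 7240(2.3) = 38298.
Ed = (dQ_d/dP)·(P/Q_d) = −7240 × (2.3/38298) = -0.43480…

-0.435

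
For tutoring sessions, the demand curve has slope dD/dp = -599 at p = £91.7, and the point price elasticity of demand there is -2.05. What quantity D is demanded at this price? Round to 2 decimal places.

26794.29

Ed = (dD/dp)·(p/D) ⇒ D = (dD/dp)·p/Ed = (-599)·91.7/(-2.05) = 26794.2926…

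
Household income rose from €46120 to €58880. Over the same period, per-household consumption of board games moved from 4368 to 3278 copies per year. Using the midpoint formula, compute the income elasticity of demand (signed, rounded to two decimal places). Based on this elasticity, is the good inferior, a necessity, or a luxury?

-1.17; inferior

%ΔQ = (3278 − 4368)/[( 4368 + 3278)/2] = -1090/3823 = -0.285116…
%ΔIncome = (58880 − 46120)/[( 46120 + 58880)/2] = 12760/52500 = 0.243047…
E_income = (-1090/3823) / (12760/52500) = -1.1730…
E_income < 0 ⇒ inferior good.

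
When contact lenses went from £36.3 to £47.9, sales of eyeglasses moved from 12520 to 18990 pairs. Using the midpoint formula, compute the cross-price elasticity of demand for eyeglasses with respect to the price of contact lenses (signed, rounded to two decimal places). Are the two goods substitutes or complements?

%ΔQ_{eyeglasses} = (18990 − 12520)/avg = 6470/15755 = 0.410663…
%ΔP_{contact lenses} = (47.9 − 36.3)/avg = 11.6/42.1 = 0.275534…
E_cross = (6470/15755) / (11.6/42.1) = 1.4904…
E_cross > 0 ⇒ the goods are substitutes.

1.49; substitutes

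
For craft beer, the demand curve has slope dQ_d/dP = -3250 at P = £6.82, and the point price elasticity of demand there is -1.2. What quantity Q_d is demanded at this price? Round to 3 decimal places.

18470.833

Ed = (dQ_d/dP)·(P/Q_d) ⇒ Q_d = (dQ_d/dP)·P/Ed = (-3250)·6.82/(-1.2) = 18470.83333…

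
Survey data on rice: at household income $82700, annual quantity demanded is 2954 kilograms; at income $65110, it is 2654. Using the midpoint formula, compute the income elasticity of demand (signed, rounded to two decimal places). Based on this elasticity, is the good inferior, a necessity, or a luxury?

%ΔQ = (2654 − 2954)/[( 2954 + 2654)/2] = -300/2804 = -0.106990…
%ΔIncome = (65110 − 82700)/[( 82700 + 65110)/2] = -17590/73905 = -0.238008…
E_income = (-300/2804) / (-17590/73905) = 0.4495…
0 < E_income < 1 ⇒ normal good, necessity.

0.45; necessity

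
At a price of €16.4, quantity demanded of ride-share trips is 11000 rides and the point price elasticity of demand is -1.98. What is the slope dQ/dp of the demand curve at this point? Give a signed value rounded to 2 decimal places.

Ed = (dQ/dp)·(p/Q) ⇒ dQ/dp = Ed·Q/p = (-1.98)·11000/16.4 = -1328.0487…

-1328.05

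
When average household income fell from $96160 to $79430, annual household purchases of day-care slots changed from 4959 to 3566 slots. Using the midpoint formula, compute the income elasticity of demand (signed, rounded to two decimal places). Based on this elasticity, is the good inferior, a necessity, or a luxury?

%ΔQ = (3566 − 4959)/[( 4959 + 3566)/2] = -1393/4262.5 = -0.326803…
%ΔIncome = (79430 − 96160)/[( 96160 + 79430)/2] = -16730/87795 = -0.190557…
E_income = (-1393/4262.5) / (-16730/87795) = 1.7149…
E_income > 1 ⇒ normal good, luxury.

1.71; luxury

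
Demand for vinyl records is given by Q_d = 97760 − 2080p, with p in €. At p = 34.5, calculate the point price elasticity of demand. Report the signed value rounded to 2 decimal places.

dQ_d/dp = −2080. At p = 34.5, Q_d = 97760 − 2080(34.5) = 26000.
Ed = (dQ_d/dp)·(p/Q_d) = −2080 × (34.5/26000) = -2.76

-2.76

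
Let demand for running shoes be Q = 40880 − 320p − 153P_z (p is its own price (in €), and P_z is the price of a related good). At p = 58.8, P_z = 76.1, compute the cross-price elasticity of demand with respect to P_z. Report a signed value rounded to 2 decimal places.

-1.12

At the given values, Q = 40880 − 320(58.8) − 153(76.1) = 10420.7.
∂Q/∂P_z = -153.
E = (-153) × (76.1/10420.7) = -1.1173…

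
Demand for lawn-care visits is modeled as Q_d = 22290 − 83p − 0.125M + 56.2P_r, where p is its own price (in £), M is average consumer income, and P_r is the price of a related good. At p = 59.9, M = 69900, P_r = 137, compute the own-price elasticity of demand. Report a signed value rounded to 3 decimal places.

At the given values, Q_d = 22290 − 83(59.9) − 0.125(69900) + 56.2(137) = 16280.2.
∂Q_d/∂p = −83.
E = (-83) × (59.9/16280.2) = -0.30538…

-0.305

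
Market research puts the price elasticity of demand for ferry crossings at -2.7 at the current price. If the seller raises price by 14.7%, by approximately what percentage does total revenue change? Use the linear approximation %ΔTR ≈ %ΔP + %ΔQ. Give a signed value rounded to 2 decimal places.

%ΔQ ≈ Ed × %ΔP = (-2.7) × (+14.7%) = -39.6900%
%ΔTR ≈ %ΔP + %ΔQ = (+14.7%) + (-39.6900%) = -24.9900%

-24.99%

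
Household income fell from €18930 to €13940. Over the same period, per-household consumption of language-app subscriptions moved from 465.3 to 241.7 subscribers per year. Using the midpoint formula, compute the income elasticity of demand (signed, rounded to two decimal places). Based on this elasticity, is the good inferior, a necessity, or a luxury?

2.08; luxury

%ΔQ = (241.7 − 465.3)/[( 465.3 + 241.7)/2] = -223.6/353.5 = -0.632531…
%ΔIncome = (13940 − 18930)/[( 18930 + 13940)/2] = -4990/16435 = -0.303620…
E_income = (-223.6/353.5) / (-4990/16435) = 2.0832…
E_income > 1 ⇒ normal good, luxury.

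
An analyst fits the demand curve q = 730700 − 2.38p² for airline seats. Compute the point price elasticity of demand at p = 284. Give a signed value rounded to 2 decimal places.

dq/dp = −2·2.38·p = -1351.84. At p = 284, q = 538738.72.
Ed = (dq/dp)·(p/q) = (-1351.84) × (284/538738.72) = -0.7126…

-0.71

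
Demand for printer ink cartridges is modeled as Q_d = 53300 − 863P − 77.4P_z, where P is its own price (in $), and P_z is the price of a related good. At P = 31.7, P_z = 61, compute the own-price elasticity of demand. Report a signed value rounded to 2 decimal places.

At the given values, Q_d = 53300 − 863(31.7) − 77.4(61) = 21221.5.
∂Q_d/∂P = −863.
E = (-863) × (31.7/21221.5) = -1.2891…

-1.29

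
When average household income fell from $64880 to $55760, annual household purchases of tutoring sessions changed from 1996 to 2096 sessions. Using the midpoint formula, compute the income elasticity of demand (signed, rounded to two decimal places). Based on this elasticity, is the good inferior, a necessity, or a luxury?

-0.32; inferior

%ΔQ = (2096 − 1996)/[( 1996 + 2096)/2] = 100/2046 = 0.048875…
%ΔIncome = (55760 − 64880)/[( 64880 + 55760)/2] = -9120/60320 = -0.151193…
E_income = (100/2046) / (-9120/60320) = -0.3232…
E_income < 0 ⇒ inferior good.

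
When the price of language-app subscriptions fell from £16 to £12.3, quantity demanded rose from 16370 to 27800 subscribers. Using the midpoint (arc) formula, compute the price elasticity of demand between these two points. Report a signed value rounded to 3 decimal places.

%ΔQ = (27800 − 16370) / [(16370 + 27800)/2] = 11430/22085 = 0.517545…
%ΔP = (12.3 − 16) / [(16 + 12.3)/2] = -3.7/14.15 = -0.261484…
Arc Ed = %ΔQ / %ΔP = (11430/22085) / (-3.7/14.15) = -1.97926…

-1.979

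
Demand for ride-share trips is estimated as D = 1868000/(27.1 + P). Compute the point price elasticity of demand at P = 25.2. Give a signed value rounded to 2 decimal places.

dD/dP = −1868000/(27.1 + P)² = -682.926. At P = 25.2, D = 35717.
Ed = (dD/dP)·(P/D) = (-682.926) × (25.2/35717) = -0.4818…

-0.48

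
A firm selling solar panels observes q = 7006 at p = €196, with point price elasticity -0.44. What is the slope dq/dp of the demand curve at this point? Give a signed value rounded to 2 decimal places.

Ed = (dq/dp)·(p/q) ⇒ dq/dp = Ed·q/p = (-0.44)·7006/196 = -15.7277…

-15.73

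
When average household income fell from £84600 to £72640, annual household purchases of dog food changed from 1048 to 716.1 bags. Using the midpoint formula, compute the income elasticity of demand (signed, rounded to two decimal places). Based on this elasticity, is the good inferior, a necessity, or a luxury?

2.47; luxury

%ΔQ = (716.1 − 1048)/[( 1048 + 716.1)/2] = -331.9/882.05 = -0.376282…
%ΔIncome = (72640 − 84600)/[( 84600 + 72640)/2] = -11960/78620 = -0.152124…
E_income = (-331.9/882.05) / (-11960/78620) = 2.4735…
E_income > 1 ⇒ normal good, luxury.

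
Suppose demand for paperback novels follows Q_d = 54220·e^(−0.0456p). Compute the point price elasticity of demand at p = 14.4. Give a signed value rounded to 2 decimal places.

dQ_d/dp = −0.0456·Q_d = -1282.18. At p = 14.4, Q_d = 28118.
Ed = (dQ_d/dp)·(p/Q_d) = (-1282.18) × (14.4/28118) = -0.6566…

-0.66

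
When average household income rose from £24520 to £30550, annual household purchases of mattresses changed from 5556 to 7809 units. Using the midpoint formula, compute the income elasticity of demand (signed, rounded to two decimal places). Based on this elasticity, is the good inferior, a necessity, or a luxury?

1.54; luxury

%ΔQ = (7809 − 5556)/[( 5556 + 7809)/2] = 2253/6682.5 = 0.337149…
%ΔIncome = (30550 − 24520)/[( 24520 + 30550)/2] = 6030/27535 = 0.218994…
E_income = (2253/6682.5) / (6030/27535) = 1.5395…
E_income > 1 ⇒ normal good, luxury.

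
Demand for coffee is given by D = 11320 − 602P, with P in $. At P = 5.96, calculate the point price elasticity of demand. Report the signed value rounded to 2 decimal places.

dD/dP = −602. At P = 5.96, D = 11320 − 602(5.96) = 7732.08.
Ed = (dD/dP)·(P/D) = −602 × (5.96/7732.08) = -0.4640…

-0.46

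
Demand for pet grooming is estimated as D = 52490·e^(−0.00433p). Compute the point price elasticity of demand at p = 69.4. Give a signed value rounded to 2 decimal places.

-0.30

dD/dp = −0.00433·D = -168.29. At p = 69.4, D = 38866.
Ed = (dD/dp)·(p/D) = (-168.29) × (69.4/38866) = -0.3005…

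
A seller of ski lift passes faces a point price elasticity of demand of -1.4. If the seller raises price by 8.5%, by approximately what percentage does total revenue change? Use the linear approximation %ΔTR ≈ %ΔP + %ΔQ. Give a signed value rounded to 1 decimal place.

-3.4%

%ΔQ ≈ Ed × %ΔP = (-1.4) × (+8.5%) = -11.9000%
%ΔTR ≈ %ΔP + %ΔQ = (+8.5%) + (-11.9000%) = -3.4000%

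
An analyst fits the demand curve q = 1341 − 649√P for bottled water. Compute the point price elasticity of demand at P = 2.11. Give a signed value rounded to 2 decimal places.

-1.18

dq/dP = −649/(2√P) = -223.395. At P = 2.11, q = 398.273.
Ed = (dq/dP)·(P/q) = (-223.395) × (2.11/398.273) = -1.1835…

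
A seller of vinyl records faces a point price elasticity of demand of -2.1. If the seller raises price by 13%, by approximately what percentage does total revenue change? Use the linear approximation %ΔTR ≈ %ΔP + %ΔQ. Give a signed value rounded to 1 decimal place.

-14.3%

%ΔQ ≈ Ed × %ΔP = (-2.1) × (+13%) = -27.3000%
%ΔTR ≈ %ΔP + %ΔQ = (+13%) + (-27.3000%) = -14.3000%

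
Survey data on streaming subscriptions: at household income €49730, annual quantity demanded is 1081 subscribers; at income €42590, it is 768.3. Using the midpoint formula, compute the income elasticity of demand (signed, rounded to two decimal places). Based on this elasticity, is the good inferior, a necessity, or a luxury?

%ΔQ = (768.3 − 1081)/[( 1081 + 768.3)/2] = -312.7/924.65 = -0.338182…
%ΔIncome = (42590 − 49730)/[( 49730 + 42590)/2] = -7140/46160 = -0.154679…
E_income = (-312.7/924.65) / (-7140/46160) = 2.1863…
E_income > 1 ⇒ normal good, luxury.

2.19; luxury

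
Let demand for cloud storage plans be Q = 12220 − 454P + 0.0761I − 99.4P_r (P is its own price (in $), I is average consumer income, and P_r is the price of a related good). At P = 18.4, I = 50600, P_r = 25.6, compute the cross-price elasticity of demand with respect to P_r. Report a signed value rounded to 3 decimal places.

-0.492

At the given values, Q = 12220 − 454(18.4) + 0.0761(50600) − 99.4(25.6) = 5172.42.
∂Q/∂P_r = -99.4.
E = (-99.4) × (25.6/5172.42) = -0.49196…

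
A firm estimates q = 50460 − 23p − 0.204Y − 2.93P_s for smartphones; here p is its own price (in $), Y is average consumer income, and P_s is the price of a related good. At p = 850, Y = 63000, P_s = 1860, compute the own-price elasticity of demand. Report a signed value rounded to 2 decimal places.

At the given values, q = 50460 − 23(850) − 0.204(63000) − 2.93(1860) = 12608.2.
∂q/∂p = −23.
E = (-23) × (850/12608.2) = -1.5505…

-1.55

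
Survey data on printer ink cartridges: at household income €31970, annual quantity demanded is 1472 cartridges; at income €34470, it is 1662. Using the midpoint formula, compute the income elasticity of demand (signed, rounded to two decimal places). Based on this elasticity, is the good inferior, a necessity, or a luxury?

%ΔQ = (1662 − 1472)/[( 1472 + 1662)/2] = 190/1567 = 0.121250…
%ΔIncome = (34470 − 31970)/[( 31970 + 34470)/2] = 2500/33220 = 0.075255…
E_income = (190/1567) / (2500/33220) = 1.6111…
E_income > 1 ⇒ normal good, luxury.

1.61; luxury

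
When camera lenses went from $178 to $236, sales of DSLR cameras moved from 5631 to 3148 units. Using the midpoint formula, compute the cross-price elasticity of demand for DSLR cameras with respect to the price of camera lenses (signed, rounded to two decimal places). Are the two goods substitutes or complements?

%ΔQ_{DSLR cameras} = (3148 − 5631)/avg = -2483/4389.5 = -0.565668…
%ΔP_{camera lenses} = (236 − 178)/avg = 58/207 = 0.280193…
E_cross = (-2483/4389.5) / (58/207) = -2.0188…
E_cross < 0 ⇒ the goods are complements.

-2.02; complements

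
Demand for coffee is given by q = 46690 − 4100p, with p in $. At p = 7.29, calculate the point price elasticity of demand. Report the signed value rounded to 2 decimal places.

-1.78

dq/dp = −4100. At p = 7.29, q = 46690 − 4100(7.29) = 16801.
Ed = (dq/dp)·(p/q) = −4100 × (7.29/16801) = -1.7790…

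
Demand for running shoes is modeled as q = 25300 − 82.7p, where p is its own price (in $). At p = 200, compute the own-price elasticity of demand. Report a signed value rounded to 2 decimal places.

At the given values, q = 25300 − 82.7(200) = 8760.
∂q/∂p = −82.7.
E = (-82.7) × (200/8760) = -1.8881…

-1.89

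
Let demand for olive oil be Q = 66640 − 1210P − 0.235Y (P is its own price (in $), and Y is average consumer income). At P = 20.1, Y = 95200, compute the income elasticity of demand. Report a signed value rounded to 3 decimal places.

At the given values, Q = 66640 − 1210(20.1) − 0.235(95200) = 19947.
∂Q/∂Y = -0.235.
E = (-0.235) × (95200/19947) = -1.12157…

-1.122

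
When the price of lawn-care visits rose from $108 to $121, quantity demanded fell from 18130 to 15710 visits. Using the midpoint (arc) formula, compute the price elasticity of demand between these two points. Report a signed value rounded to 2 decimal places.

%ΔQ = (15710 − 18130) / [(18130 + 15710)/2] = -2420/16920 = -0.143026…
%ΔP = (121 − 108) / [(108 + 121)/2] = 13/114.5 = 0.113537…
Arc Ed = %ΔQ / %ΔP = (-2420/16920) / (13/114.5) = -1.2597…

-1.26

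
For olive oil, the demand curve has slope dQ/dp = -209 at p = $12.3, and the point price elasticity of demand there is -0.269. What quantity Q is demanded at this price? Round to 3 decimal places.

Ed = (dQ/dp)·(p/Q) ⇒ Q = (dQ/dp)·p/Ed = (-209)·12.3/(-0.269) = 9556.50557…

9556.506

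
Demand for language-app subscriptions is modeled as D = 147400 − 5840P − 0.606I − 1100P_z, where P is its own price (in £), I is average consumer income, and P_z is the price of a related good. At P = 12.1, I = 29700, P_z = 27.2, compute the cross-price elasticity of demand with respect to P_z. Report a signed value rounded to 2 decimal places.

At the given values, D = 147400 − 5840(12.1) − 0.606(29700) − 1100(27.2) = 28817.8.
∂D/∂P_z = -1100.
E = (-1100) × (27.2/28817.8) = -1.0382…

-1.04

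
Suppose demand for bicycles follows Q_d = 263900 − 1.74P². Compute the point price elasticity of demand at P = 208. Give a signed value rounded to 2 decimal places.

dQ_d/dP = −2·1.74·P = -723.84. At P = 208, Q_d = 188620.64.
Ed = (dQ_d/dP)·(P/Q_d) = (-723.84) × (208/188620.64) = -0.7982…

-0.80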